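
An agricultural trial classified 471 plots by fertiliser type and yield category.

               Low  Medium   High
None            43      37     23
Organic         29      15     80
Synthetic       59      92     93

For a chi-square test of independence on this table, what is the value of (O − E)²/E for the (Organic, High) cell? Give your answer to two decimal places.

Row total (Organic) = 124; column total (High) = 196; N = 471.
Expected count E = 124 × 196 / 471 = 51.601.
Contribution = (O − E)²/E = (80 − 51.601)² / 51.601 = 15.63.

15.63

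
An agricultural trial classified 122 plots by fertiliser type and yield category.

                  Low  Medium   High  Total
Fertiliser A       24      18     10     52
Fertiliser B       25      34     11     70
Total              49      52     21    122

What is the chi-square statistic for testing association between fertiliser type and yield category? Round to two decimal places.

Grand total N = 122.
Expected counts (row total × column total / N):
  Fertiliser A, Low: 52×49/122 = 20.885
  Fertiliser A, Medium: 52×52/122 = 22.164
  Fertiliser A, High: 52×21/122 = 8.951
  Fertiliser B, Low: 70×49/122 = 28.115
  Fertiliser B, Medium: 70×52/122 = 29.836
  Fertiliser B, High: 70×21/122 = 12.049
Contributions (O − E)²/E:
  (24 − 20.885)²/20.885 = 0.4646
  (18 − 22.164)²/22.164 = 0.7823
  (10 − 8.951)²/8.951 = 0.1229
  (25 − 28.115)²/28.115 = 0.3451
  (34 − 29.836)²/29.836 = 0.5811
  (11 − 12.049)²/12.049 = 0.0913
χ² = 0.4646 + 0.7823 + 0.1229 + 0.3451 + 0.5811 + 0.0913 = 2.39

2.39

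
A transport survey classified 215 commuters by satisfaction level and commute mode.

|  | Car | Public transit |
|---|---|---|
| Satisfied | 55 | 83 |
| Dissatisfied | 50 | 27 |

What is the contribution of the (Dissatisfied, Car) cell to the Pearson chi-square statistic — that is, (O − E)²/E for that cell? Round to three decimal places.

Row total (Dissatisfied) = 77; column total (Car) = 105; N = 215.
Expected count E = 77 × 105 / 215 = 37.6047.
Contribution = (O − E)²/E = (50 − 37.6047)² / 37.6047 = 4.086.

4.086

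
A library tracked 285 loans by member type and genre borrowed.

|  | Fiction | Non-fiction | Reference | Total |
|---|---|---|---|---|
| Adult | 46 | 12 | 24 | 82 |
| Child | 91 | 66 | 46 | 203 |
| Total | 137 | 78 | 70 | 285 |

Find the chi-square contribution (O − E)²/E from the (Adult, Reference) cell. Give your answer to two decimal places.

Row total (Adult) = 82; column total (Reference) = 70; N = 285.
Expected count E = 82 × 70 / 285 = 20.140.
Contribution = (O − E)²/E = (24 − 20.140)² / 20.140 = 0.74.

0.74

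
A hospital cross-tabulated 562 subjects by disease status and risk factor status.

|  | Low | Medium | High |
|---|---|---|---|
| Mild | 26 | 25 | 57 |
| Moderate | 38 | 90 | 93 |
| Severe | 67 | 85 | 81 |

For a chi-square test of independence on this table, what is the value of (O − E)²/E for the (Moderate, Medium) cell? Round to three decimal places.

1.639

Row total (Moderate) = 221; column total (Medium) = 200; N = 562.
Expected count E = 221 × 200 / 562 = 78.6477.
Contribution = (O − E)²/E = (90 − 78.6477)² / 78.6477 = 1.639.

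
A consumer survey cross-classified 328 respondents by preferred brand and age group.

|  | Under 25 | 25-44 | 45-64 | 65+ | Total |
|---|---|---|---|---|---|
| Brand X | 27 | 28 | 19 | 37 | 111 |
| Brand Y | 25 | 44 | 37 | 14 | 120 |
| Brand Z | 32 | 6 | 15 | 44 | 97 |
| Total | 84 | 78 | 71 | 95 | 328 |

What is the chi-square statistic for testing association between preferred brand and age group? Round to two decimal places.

53.88

Grand total N = 328.
Expected counts (row total × column total / N):
  Brand X, Under 25: 111×84/328 = 28.427
  Brand X, 25-44: 111×78/328 = 26.396
  Brand X, 45-64: 111×71/328 = 24.027
  Brand X, 65+: 111×95/328 = 32.149
  Brand Y, Under 25: 120×84/328 = 30.732
  Brand Y, 25-44: 120×78/328 = 28.537
  Brand Y, 45-64: 120×71/328 = 25.976
  Brand Y, 65+: 120×95/328 = 34.756
  Brand Z, Under 25: 97×84/328 = 24.841
  Brand Z, 25-44: 97×78/328 = 23.067
  Brand Z, 45-64: 97×71/328 = 20.997
  Brand Z, 65+: 97×95/328 = 28.095
Contributions (O − E)²/E:
  (27 − 28.427)²/28.427 = 0.0716
  (28 − 26.396)²/26.396 = 0.0975
  (19 − 24.027)²/24.027 = 1.0518
  (37 − 32.149)²/32.149 = 0.7320
  (25 − 30.732)²/30.732 = 1.0691
  (44 − 28.537)²/28.537 = 8.3787
  (37 − 25.976)²/25.976 = 4.6785
  (14 − 34.756)²/34.756 = 12.3953
  (32 − 24.841)²/24.841 = 2.0632
  (6 − 23.067)²/23.067 = 12.6277
  (15 − 20.997)²/20.997 = 1.7128
  (44 − 28.095)²/28.095 = 9.0041
χ² = 0.0716 + 0.0975 + 1.0518 + 0.7320 + 1.0691 + 8.3787 + 4.6785 + 12.3953 + 2.0632 + 12.6277 + 1.7128 + 9.0041 = 53.88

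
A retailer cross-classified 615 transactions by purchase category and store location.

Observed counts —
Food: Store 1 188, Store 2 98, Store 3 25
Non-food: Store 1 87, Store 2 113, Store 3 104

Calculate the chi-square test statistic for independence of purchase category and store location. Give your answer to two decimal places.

Row totals: 311, 304. Column totals: 275, 211, 129. Grand total N = 615.
Expected counts (row total × column total / N):
  Food, Store 1: 311×275/615 = 139.06504
  Food, Store 2: 311×211/615 = 106.70081
  Food, Store 3: 311×129/615 = 65.23415
  Non-food, Store 1: 304×275/615 = 135.93496
  Non-food, Store 2: 304×211/615 = 104.29919
  Non-food, Store 3: 304×129/615 = 63.76585
Contributions (O − E)²/E:
  (188 − 139.06504)²/139.06504 = 17.2195
  (98 − 106.70081)²/106.70081 = 0.7095
  (25 − 65.23415)²/65.23415 = 24.8150
  (87 − 135.93496)²/135.93496 = 17.6160
  (113 − 104.29919)²/104.29919 = 0.7258
  (104 − 63.76585)²/63.76585 = 25.3864
χ² = 17.2195 + 0.7095 + 24.8150 + 17.6160 + 0.7258 + 25.3864 = 86.47

86.47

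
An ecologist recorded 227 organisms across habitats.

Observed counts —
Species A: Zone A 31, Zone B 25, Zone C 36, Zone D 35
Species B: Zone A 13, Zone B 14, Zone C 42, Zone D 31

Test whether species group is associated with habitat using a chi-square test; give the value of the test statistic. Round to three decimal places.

8.073

Row totals: 127, 100. Column totals: 44, 39, 78, 66. Grand total N = 227.
Expected counts (row total × column total / N):
  Species A, Zone A: 127×44/227 = 24.6167
  Species A, Zone B: 127×39/227 = 21.8194
  Species A, Zone C: 127×78/227 = 43.6388
  Species A, Zone D: 127×66/227 = 36.9251
  Species B, Zone A: 100×44/227 = 19.3833
  Species B, Zone B: 100×39/227 = 17.1806
  Species B, Zone C: 100×78/227 = 34.3612
  Species B, Zone D: 100×66/227 = 29.0749
Contributions (O − E)²/E:
  (31 − 24.6167)²/24.6167 = 1.6552
  (25 − 21.8194)²/21.8194 = 0.4636
  (36 − 43.6388)²/43.6388 = 1.3371
  (35 − 36.9251)²/36.9251 = 0.1004
  (13 − 19.3833)²/19.3833 = 2.1021
  (14 − 17.1806)²/17.1806 = 0.5888
  (42 − 34.3612)²/34.3612 = 1.6982
  (31 − 29.0749)²/29.0749 = 0.1275
χ² = 1.6552 + 0.4636 + 1.3371 + 0.1004 + 2.1021 + 0.5888 + 1.6982 + 0.1275 = 8.073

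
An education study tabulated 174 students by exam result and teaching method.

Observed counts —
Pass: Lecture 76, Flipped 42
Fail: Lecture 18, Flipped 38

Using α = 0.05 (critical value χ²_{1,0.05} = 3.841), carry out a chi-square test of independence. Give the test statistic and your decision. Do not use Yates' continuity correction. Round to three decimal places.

15.916; reject H₀

Row totals: 118, 56. Column totals: 94, 80. Grand total N = 174.
Expected counts (row total × column total / N):
  Pass, Lecture: 118×94/174 = 63.7471
  Pass, Flipped: 118×80/174 = 54.2529
  Fail, Lecture: 56×94/174 = 30.2529
  Fail, Flipped: 56×80/174 = 25.7471
Contributions (O − E)²/E:
  (76 − 63.7471)²/63.7471 = 2.3551
  (42 − 54.2529)²/54.2529 = 2.7673
  (18 − 30.2529)²/30.2529 = 4.9626
  (38 − 25.7471)²/25.7471 = 5.8311
χ² = 2.3551 + 2.7673 + 4.9626 + 5.8311 = 15.916
df = (2−1)(2−1) = 1. Since 15.916 > 3.841, reject the null hypothesis of independence at α = 0.05.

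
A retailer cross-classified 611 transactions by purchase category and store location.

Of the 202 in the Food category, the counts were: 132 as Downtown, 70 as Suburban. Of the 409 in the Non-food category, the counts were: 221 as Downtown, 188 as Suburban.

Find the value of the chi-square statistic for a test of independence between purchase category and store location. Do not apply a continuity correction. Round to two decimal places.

7.09

Row totals: 202, 409. Column totals: 353, 258. Grand total N = 611.
Expected counts (row total × column total / N):
  Food, Downtown: 202×353/611 = 116.704
  Food, Suburban: 202×258/611 = 85.296
  Non-food, Downtown: 409×353/611 = 236.296
  Non-food, Suburban: 409×258/611 = 172.704
Contributions (O − E)²/E:
  (132 − 116.704)²/116.704 = 2.0048
  (70 − 85.296)²/85.296 = 2.7430
  (221 − 236.296)²/236.296 = 0.9901
  (188 − 172.704)²/172.704 = 1.3547
χ² = 2.0048 + 2.7430 + 0.9901 + 1.3547 = 7.09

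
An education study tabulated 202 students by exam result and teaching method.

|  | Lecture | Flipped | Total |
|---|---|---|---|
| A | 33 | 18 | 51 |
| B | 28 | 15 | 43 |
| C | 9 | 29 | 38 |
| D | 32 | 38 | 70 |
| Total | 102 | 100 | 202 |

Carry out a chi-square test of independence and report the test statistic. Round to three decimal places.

19.365

Grand total N = 202.
Expected counts (row total × column total / N):
  A, Lecture: 51×102/202 = 25.7525
  A, Flipped: 51×100/202 = 25.2475
  B, Lecture: 43×102/202 = 21.7129
  B, Flipped: 43×100/202 = 21.2871
  C, Lecture: 38×102/202 = 19.1881
  C, Flipped: 38×100/202 = 18.8119
  D, Lecture: 70×102/202 = 35.3465
  D, Flipped: 70×100/202 = 34.6535
Contributions (O − E)²/E:
  (33 − 25.7525)²/25.7525 = 2.0397
  (18 − 25.2475)²/25.2475 = 2.0805
  (28 − 21.7129)²/21.7129 = 1.8205
  (15 − 21.2871)²/21.2871 = 1.8569
  (9 − 19.1881)²/19.1881 = 5.4095
  (29 − 18.8119)²/18.8119 = 5.5176
  (32 − 35.3465)²/35.3465 = 0.3168
  (38 − 34.6535)²/34.6535 = 0.3232
χ² = 2.0397 + 2.0805 + 1.8205 + 1.8569 + 5.4095 + 5.5176 + 0.3168 + 0.3232 = 19.365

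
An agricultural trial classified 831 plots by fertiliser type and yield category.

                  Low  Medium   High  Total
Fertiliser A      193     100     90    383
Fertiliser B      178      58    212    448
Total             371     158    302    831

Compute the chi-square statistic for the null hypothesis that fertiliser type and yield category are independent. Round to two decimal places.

56.32

Grand total N = 831.
Expected counts (row total × column total / N):
  Fertiliser A, Low: 383×371/831 = 170.990
  Fertiliser A, Medium: 383×158/831 = 72.821
  Fertiliser A, High: 383×302/831 = 139.189
  Fertiliser B, Low: 448×371/831 = 200.010
  Fertiliser B, Medium: 448×158/831 = 85.179
  Fertiliser B, High: 448×302/831 = 162.811
Contributions (O − E)²/E:
  (193 − 170.990)²/170.990 = 2.8331
  (100 − 72.821)²/72.821 = 10.1440
  (90 − 139.189)²/139.189 = 17.3833
  (178 − 200.010)²/200.010 = 2.4221
  (58 − 85.179)²/85.179 = 8.6723
  (212 − 162.811)²/162.811 = 14.8611
χ² = 2.8331 + 10.1440 + 17.3833 + 2.4221 + 8.6723 + 14.8611 = 56.32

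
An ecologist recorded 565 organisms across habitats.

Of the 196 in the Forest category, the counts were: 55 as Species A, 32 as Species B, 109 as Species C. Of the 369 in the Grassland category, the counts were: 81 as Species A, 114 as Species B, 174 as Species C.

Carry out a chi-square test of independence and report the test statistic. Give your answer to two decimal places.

Row totals: 196, 369. Column totals: 136, 146, 283. Grand total N = 565.
Expected counts (row total × column total / N):
  Forest, Species A: 196×136/565 = 47.179
  Forest, Species B: 196×146/565 = 50.648
  Forest, Species C: 196×283/565 = 98.173
  Grassland, Species A: 369×136/565 = 88.821
  Grassland, Species B: 369×146/565 = 95.352
  Grassland, Species C: 369×283/565 = 184.827
Contributions (O − E)²/E:
  (55 − 47.179)²/47.179 = 1.2965
  (32 − 50.648)²/50.648 = 6.8660
  (109 − 98.173)²/98.173 = 1.1941
  (81 − 88.821)²/88.821 = 0.6887
  (114 − 95.352)²/95.352 = 3.6470
  (174 − 184.827)²/184.827 = 0.6342
χ² = 1.2965 + 6.8660 + 1.1941 + 0.6887 + 3.6470 + 0.6342 = 14.33

14.33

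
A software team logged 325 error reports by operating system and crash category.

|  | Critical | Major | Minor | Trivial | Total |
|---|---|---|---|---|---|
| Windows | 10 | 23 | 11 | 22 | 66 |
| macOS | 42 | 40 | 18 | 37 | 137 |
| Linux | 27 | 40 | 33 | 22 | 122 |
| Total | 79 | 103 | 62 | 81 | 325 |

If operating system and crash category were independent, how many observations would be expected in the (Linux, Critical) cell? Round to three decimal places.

29.655

Row total (Linux) = 122; column total (Critical) = 79; grand total N = 325.
Expected count = (row total × column total) / N = 122 × 79 / 325 = 29.655.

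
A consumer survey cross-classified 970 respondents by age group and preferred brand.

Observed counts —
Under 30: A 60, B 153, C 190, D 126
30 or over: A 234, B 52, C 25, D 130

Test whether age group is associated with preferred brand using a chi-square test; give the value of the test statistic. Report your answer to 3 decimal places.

273.700

Row totals: 529, 441. Column totals: 294, 205, 215, 256. Grand total N = 970.
Expected counts (row total × column total / N):
  Under 30, A: 529×294/970 = 160.3361
  Under 30, B: 529×205/970 = 111.7990
  Under 30, C: 529×215/970 = 117.2526
  Under 30, D: 529×256/970 = 139.6124
  30 or over, A: 441×294/970 = 133.6639
  30 or over, B: 441×205/970 = 93.2010
  30 or over, C: 441×215/970 = 97.7474
  30 or over, D: 441×256/970 = 116.3876
Contributions (O − E)²/E:
  (60 − 160.3361)²/160.3361 = 62.7889
  (153 − 111.7990)²/111.7990 = 15.1837
  (190 − 117.2526)²/117.2526 = 45.1349
  (126 − 139.6124)²/139.6124 = 1.3272
  (234 − 133.6639)²/133.6639 = 75.3183
  (52 − 93.2010)²/93.2010 = 18.2136
  (25 − 97.7474)²/97.7474 = 54.1414
  (130 − 116.3876)²/116.3876 = 1.5921
χ² = 62.7889 + 15.1837 + 45.1349 + 1.3272 + 75.3183 + 18.2136 + 54.1414 + 1.5921 = 273.700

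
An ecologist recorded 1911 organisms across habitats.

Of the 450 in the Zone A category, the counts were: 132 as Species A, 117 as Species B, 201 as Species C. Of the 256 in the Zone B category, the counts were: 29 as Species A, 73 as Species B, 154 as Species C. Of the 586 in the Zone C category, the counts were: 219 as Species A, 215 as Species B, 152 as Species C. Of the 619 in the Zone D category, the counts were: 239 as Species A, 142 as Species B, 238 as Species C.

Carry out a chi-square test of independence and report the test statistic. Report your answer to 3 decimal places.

128.420

Row totals: 450, 256, 586, 619. Column totals: 619, 547, 745. Grand total N = 1911.
Expected counts (row total × column total / N):
  Zone A, Species A: 450×619/1911 = 145.7614
  Zone A, Species B: 450×547/1911 = 128.8069
  Zone A, Species C: 450×745/1911 = 175.4317
  Zone B, Species A: 256×619/1911 = 82.9220
  Zone B, Species B: 256×547/1911 = 73.2768
  Zone B, Species C: 256×745/1911 = 99.8012
  Zone C, Species A: 586×619/1911 = 189.8137
  Zone C, Species B: 586×547/1911 = 167.7352
  Zone C, Species C: 586×745/1911 = 228.4511
  Zone D, Species A: 619×619/1911 = 200.5029
  Zone D, Species B: 619×547/1911 = 177.1811
  Zone D, Species C: 619×745/1911 = 241.3161
Contributions (O − E)²/E:
  (132 − 145.7614)²/145.7614 = 1.2992
  (117 − 128.8069)²/128.8069 = 1.0823
  (201 − 175.4317)²/175.4317 = 3.7265
  (29 − 82.9220)²/82.9220 = 35.0641
  (73 − 73.2768)²/73.2768 = 0.0010
  (154 − 99.8012)²/99.8012 = 29.4336
  (219 − 189.8137)²/189.8137 = 4.4878
  (215 − 167.7352)²/167.7352 = 13.3184
  (152 − 228.4511)²/228.4511 = 25.5843
  (239 − 200.5029)²/200.5029 = 7.3915
  (142 − 177.1811)²/177.1811 = 6.9856
  (238 − 241.3161)²/241.3161 = 0.0456
χ² = 1.2992 + 1.0823 + 3.7265 + 35.0641 + 0.0010 + 29.4336 + 4.4878 + 13.3184 + 25.5843 + 7.3915 + 6.9856 + 0.0456 = 128.420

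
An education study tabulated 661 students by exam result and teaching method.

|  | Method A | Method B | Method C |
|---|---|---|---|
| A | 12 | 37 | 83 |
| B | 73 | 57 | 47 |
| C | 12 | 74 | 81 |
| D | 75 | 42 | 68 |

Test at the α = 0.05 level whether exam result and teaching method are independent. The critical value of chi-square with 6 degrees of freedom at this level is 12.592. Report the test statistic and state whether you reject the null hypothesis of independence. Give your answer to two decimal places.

108.21; reject H₀

Row totals: 132, 177, 167, 185. Column totals: 172, 210, 279. Grand total N = 661.
Expected counts (row total × column total / N):
  A, Method A: 132×172/661 = 34.348
  A, Method B: 132×210/661 = 41.936
  A, Method C: 132×279/661 = 55.716
  B, Method A: 177×172/661 = 46.057
  B, Method B: 177×210/661 = 56.233
  B, Method C: 177×279/661 = 74.710
  C, Method A: 167×172/661 = 43.455
  C, Method B: 167×210/661 = 53.056
  C, Method C: 167×279/661 = 70.489
  D, Method A: 185×172/661 = 48.139
  D, Method B: 185×210/661 = 58.775
  D, Method C: 185×279/661 = 78.086
Contributions (O − E)²/E:
  (12 − 34.348)²/34.348 = 14.5404
  (37 − 41.936)²/41.936 = 0.5810
  (83 − 55.716)²/55.716 = 13.3609
  (73 − 46.057)²/46.057 = 15.7615
  (57 − 56.233)²/56.233 = 0.0105
  (47 − 74.710)²/74.710 = 10.2777
  (12 − 43.455)²/43.455 = 22.7688
  (74 − 53.056)²/53.056 = 8.2677
  (81 − 70.489)²/70.489 = 1.5674
  (75 − 48.139)²/48.139 = 14.9881
  (42 − 58.775)²/58.775 = 4.7878
  (68 − 78.086)²/78.086 = 1.3028
χ² = 14.5404 + 0.5810 + 13.3609 + 15.7615 + 0.0105 + 10.2777 + 22.7688 + 8.2677 + 1.5674 + 14.9881 + 4.7878 + 1.3028 = 108.21
df = (4−1)(3−1) = 6. Since 108.21 > 12.592, reject the null hypothesis of independence at α = 0.05.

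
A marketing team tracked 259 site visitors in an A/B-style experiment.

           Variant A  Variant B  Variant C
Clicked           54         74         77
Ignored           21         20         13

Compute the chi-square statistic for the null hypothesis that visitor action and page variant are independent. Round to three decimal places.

Row totals: 205, 54. Column totals: 75, 94, 90. Grand total N = 259.
Expected counts (row total × column total / N):
  Clicked, Variant A: 205×75/259 = 59.3629
  Clicked, Variant B: 205×94/259 = 74.4015
  Clicked, Variant C: 205×90/259 = 71.2355
  Ignored, Variant A: 54×75/259 = 15.6371
  Ignored, Variant B: 54×94/259 = 19.5985
  Ignored, Variant C: 54×90/259 = 18.7645
Contributions (O − E)²/E:
  (54 − 59.3629)²/59.3629 = 0.4845
  (74 − 74.4015)²/74.4015 = 0.0022
  (77 − 71.2355)²/71.2355 = 0.4665
  (21 − 15.6371)²/15.6371 = 1.8393
  (20 − 19.5985)²/19.5985 = 0.0082
  (13 − 18.7645)²/18.7645 = 1.7709
χ² = 0.4845 + 0.0022 + 0.4665 + 1.8393 + 0.0082 + 1.7709 = 4.572

4.572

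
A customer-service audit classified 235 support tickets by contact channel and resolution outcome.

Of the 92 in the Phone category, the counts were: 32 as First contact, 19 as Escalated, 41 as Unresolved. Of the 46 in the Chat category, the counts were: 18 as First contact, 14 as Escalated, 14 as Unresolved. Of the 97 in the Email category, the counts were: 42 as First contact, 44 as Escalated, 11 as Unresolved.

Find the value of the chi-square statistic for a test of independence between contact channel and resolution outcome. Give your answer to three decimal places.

Row totals: 92, 46, 97. Column totals: 92, 77, 66. Grand total N = 235.
Expected counts (row total × column total / N):
  Phone, First contact: 92×92/235 = 36.0170
  Phone, Escalated: 92×77/235 = 30.1447
  Phone, Unresolved: 92×66/235 = 25.8383
  Chat, First contact: 46×92/235 = 18.0085
  Chat, Escalated: 46×77/235 = 15.0723
  Chat, Unresolved: 46×66/235 = 12.9191
  Email, First contact: 97×92/235 = 37.9745
  Email, Escalated: 97×77/235 = 31.7830
  Email, Unresolved: 97×66/235 = 27.2426
Contributions (O − E)²/E:
  (32 − 36.0170)²/36.0170 = 0.4480
  (19 − 30.1447)²/30.1447 = 4.1203
  (41 − 25.8383)²/25.8383 = 8.8968
  (18 − 18.0085)²/18.0085 = 0.0000
  (14 − 15.0723)²/15.0723 = 0.0763
  (14 − 12.9191)²/12.9191 = 0.0904
  (42 − 37.9745)²/37.9745 = 0.4267
  (44 − 31.7830)²/31.7830 = 4.6961
  (11 − 27.2426)²/27.2426 = 9.6842
χ² = 0.4480 + 4.1203 + 8.8968 + 0.0000 + 0.0763 + 0.0904 + 0.4267 + 4.6961 + 9.6842 = 28.439

28.439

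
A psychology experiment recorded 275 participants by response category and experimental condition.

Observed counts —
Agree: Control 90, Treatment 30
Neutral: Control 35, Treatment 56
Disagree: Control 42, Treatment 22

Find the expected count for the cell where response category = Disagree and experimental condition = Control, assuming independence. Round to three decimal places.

Row total (Disagree) = 64; column total (Control) = 167; grand total N = 275.
Expected count = (row total × column total) / N = 64 × 167 / 275 = 38.865.

38.865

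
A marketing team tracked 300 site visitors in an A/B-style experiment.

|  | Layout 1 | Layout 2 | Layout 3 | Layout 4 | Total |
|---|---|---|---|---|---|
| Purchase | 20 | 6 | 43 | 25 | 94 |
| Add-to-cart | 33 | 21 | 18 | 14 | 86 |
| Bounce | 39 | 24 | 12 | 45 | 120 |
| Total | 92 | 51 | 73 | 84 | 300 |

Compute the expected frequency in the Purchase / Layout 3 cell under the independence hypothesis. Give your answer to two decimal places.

Row total (Purchase) = 94; column total (Layout 3) = 73; grand total N = 300.
Expected count = (row total × column total) / N = 94 × 73 / 300 = 22.87.

22.87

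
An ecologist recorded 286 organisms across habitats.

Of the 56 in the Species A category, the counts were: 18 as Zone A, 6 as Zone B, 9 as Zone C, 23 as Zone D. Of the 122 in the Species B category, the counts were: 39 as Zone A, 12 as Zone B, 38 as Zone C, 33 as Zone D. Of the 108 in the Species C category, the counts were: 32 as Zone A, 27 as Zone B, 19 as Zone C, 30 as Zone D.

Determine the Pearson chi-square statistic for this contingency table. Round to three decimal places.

Row totals: 56, 122, 108. Column totals: 89, 45, 66, 86. Grand total N = 286.
Expected counts (row total × column total / N):
  Species A, Zone A: 56×89/286 = 17.42657
  Species A, Zone B: 56×45/286 = 8.81119
  Species A, Zone C: 56×66/286 = 12.92308
  Species A, Zone D: 56×86/286 = 16.83916
  Species B, Zone A: 122×89/286 = 37.96503
  Species B, Zone B: 122×45/286 = 19.19580
  Species B, Zone C: 122×66/286 = 28.15385
  Species B, Zone D: 122×86/286 = 36.68531
  Species C, Zone A: 108×89/286 = 33.60839
  Species C, Zone B: 108×45/286 = 16.99301
  Species C, Zone C: 108×66/286 = 24.92308
  Species C, Zone D: 108×86/286 = 32.47552
Contributions (O − E)²/E:
  (18 − 17.42657)²/17.42657 = 0.0189
  (6 − 8.81119)²/8.81119 = 0.8969
  (9 − 12.92308)²/12.92308 = 1.1909
  (23 − 16.83916)²/16.83916 = 2.2540
  (39 − 37.96503)²/37.96503 = 0.0282
  (12 − 19.19580)²/19.19580 = 2.6974
  (38 − 28.15385)²/28.15385 = 3.4435
  (33 − 36.68531)²/36.68531 = 0.3702
  (32 − 33.60839)²/33.60839 = 0.0770
  (27 − 16.99301)²/16.99301 = 5.8930
  (19 − 24.92308)²/24.92308 = 1.4076
  (30 − 32.47552)²/32.47552 = 0.1887
χ² = 0.0189 + 0.8969 + 1.1909 + 2.2540 + 0.0282 + 2.6974 + 3.4435 + 0.3702 + 0.0770 + 5.8930 + 1.4076 + 0.1887 = 18.466

18.466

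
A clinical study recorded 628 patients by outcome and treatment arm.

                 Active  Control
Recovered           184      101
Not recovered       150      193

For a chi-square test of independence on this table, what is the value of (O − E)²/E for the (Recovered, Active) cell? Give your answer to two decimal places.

6.94

Row total (Recovered) = 285; column total (Active) = 334; N = 628.
Expected count E = 285 × 334 / 628 = 151.5764.
Contribution = (O − E)²/E = (184 − 151.5764)² / 151.5764 = 6.94.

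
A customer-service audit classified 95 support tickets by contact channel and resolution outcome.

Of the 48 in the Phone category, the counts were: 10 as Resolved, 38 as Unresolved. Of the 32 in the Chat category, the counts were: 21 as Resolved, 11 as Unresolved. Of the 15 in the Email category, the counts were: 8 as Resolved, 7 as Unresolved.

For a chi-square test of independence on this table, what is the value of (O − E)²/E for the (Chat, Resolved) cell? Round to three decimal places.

Row total (Chat) = 32; column total (Resolved) = 39; N = 95.
Expected count E = 32 × 39 / 95 = 13.1368.
Contribution = (O − E)²/E = (21 − 13.1368)² / 13.1368 = 4.707.

4.707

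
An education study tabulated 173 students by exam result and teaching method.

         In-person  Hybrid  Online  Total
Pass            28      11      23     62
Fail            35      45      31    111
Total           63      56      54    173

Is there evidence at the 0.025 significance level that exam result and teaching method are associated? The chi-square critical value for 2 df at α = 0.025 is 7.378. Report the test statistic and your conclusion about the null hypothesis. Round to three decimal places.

Grand total N = 173.
Expected counts (row total × column total / N):
  Pass, In-person: 62×63/173 = 22.578035
  Pass, Hybrid: 62×56/173 = 20.069364
  Pass, Online: 62×54/173 = 19.352601
  Fail, In-person: 111×63/173 = 40.421965
  Fail, Hybrid: 111×56/173 = 35.930636
  Fail, Online: 111×54/173 = 34.647399
Contributions (O − E)²/E:
  (28 − 22.578035)²/22.578035 = 1.3020
  (11 − 20.069364)²/20.069364 = 4.0985
  (23 − 19.352601)²/19.352601 = 0.6874
  (35 − 40.421965)²/40.421965 = 0.7273
  (45 − 35.930636)²/35.930636 = 2.2892
  (31 − 34.647399)²/34.647399 = 0.3840
χ² = 1.3020 + 4.0985 + 0.6874 + 0.7273 + 2.2892 + 0.3840 = 9.488
df = (2−1)(3−1) = 2. Since 9.488 > 7.378, reject the null hypothesis of independence at α = 0.025.

9.488; reject H₀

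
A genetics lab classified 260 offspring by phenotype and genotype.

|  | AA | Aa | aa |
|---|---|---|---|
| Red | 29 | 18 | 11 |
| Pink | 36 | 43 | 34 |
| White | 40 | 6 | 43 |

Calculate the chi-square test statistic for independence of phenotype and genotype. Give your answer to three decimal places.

33.336

Row totals: 58, 113, 89. Column totals: 105, 67, 88. Grand total N = 260.
Expected counts (row total × column total / N):
  Red, AA: 58×105/260 = 23.4231
  Red, Aa: 58×67/260 = 14.9462
  Red, aa: 58×88/260 = 19.6308
  Pink, AA: 113×105/260 = 45.6346
  Pink, Aa: 113×67/260 = 29.1192
  Pink, aa: 113×88/260 = 38.2462
  White, AA: 89×105/260 = 35.9423
  White, Aa: 89×67/260 = 22.9346
  White, aa: 89×88/260 = 30.1231
Contributions (O − E)²/E:
  (29 − 23.4231)²/23.4231 = 1.3278
  (18 − 14.9462)²/14.9462 = 0.6240
  (11 − 19.6308)²/19.6308 = 3.7946
  (36 − 45.6346)²/45.6346 = 2.0341
  (43 − 29.1192)²/29.1192 = 6.6168
  (34 − 38.2462)²/38.2462 = 0.4714
  (40 − 35.9423)²/35.9423 = 0.4581
  (6 − 22.9346)²/22.9346 = 12.5043
  (43 − 30.1231)²/30.1231 = 5.5046
χ² = 1.3278 + 0.6240 + 3.7946 + 2.0341 + 6.6168 + 0.4714 + 0.4581 + 12.5043 + 5.5046 = 33.336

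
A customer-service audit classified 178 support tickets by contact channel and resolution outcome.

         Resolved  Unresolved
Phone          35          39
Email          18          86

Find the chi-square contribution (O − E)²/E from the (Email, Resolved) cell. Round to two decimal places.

5.43

Row total (Email) = 104; column total (Resolved) = 53; N = 178.
Expected count E = 104 × 53 / 178 = 30.966.
Contribution = (O − E)²/E = (18 − 30.966)² / 30.966 = 5.43.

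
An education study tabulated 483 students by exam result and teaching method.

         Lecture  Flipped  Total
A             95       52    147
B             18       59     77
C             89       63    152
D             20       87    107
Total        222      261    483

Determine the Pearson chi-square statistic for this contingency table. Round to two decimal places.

78.17

Grand total N = 483.
Expected counts (row total × column total / N):
  A, Lecture: 147×222/483 = 67.565
  A, Flipped: 147×261/483 = 79.435
  B, Lecture: 77×222/483 = 35.391
  B, Flipped: 77×261/483 = 41.609
  C, Lecture: 152×222/483 = 69.863
  C, Flipped: 152×261/483 = 82.137
  D, Lecture: 107×222/483 = 49.180
  D, Flipped: 107×261/483 = 57.820
Contributions (O − E)²/E:
  (95 − 67.565)²/67.565 = 11.1401
  (52 − 79.435)²/79.435 = 9.4754
  (18 − 35.391)²/35.391 = 8.5459
  (59 − 41.609)²/41.609 = 7.2688
  (89 − 69.863)²/69.863 = 5.2420
  (63 − 82.137)²/82.137 = 4.4587
  (20 − 49.180)²/49.180 = 17.3134
  (87 − 57.820)²/57.820 = 14.7263
χ² = 11.1401 + 9.4754 + 8.5459 + 7.2688 + 5.2420 + 4.4587 + 17.3134 + 14.7263 = 78.17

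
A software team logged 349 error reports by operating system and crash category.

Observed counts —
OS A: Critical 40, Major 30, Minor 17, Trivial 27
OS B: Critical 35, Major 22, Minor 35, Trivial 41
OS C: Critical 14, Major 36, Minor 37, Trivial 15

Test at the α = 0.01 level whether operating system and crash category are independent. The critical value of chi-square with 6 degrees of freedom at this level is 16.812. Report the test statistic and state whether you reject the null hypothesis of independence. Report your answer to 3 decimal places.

Row totals: 114, 133, 102. Column totals: 89, 88, 89, 83. Grand total N = 349.
Expected counts (row total × column total / N):
  OS A, Critical: 114×89/349 = 29.0716
  OS A, Major: 114×88/349 = 28.7450
  OS A, Minor: 114×89/349 = 29.0716
  OS A, Trivial: 114×83/349 = 27.1117
  OS B, Critical: 133×89/349 = 33.9169
  OS B, Major: 133×88/349 = 33.5358
  OS B, Minor: 133×89/349 = 33.9169
  OS B, Trivial: 133×83/349 = 31.6304
  OS C, Critical: 102×89/349 = 26.0115
  OS C, Major: 102×88/349 = 25.7192
  OS C, Minor: 102×89/349 = 26.0115
  OS C, Trivial: 102×83/349 = 24.2579
Contributions (O − E)²/E:
  (40 − 29.0716)²/29.0716 = 4.1081
  (30 − 28.7450)²/28.7450 = 0.0548
  (17 − 29.0716)²/29.0716 = 5.0126
  (27 − 27.1117)²/27.1117 = 0.0005
  (35 − 33.9169)²/33.9169 = 0.0346
  (22 − 33.5358)²/33.5358 = 3.9681
  (35 − 33.9169)²/33.9169 = 0.0346
  (41 − 31.6304)²/31.6304 = 2.7755
  (14 − 26.0115)²/26.0115 = 5.5466
  (36 − 25.7192)²/25.7192 = 4.1096
  (37 − 26.0115)²/26.0115 = 4.6421
  (15 − 24.2579)²/24.2579 = 3.5332
χ² = 4.1081 + 0.0548 + 5.0126 + 0.0005 + 0.0346 + 3.9681 + 0.0346 + 2.7755 + 5.5466 + 4.1096 + 4.6421 + 3.5332 = 33.820
df = (3−1)(4−1) = 6. Since 33.820 > 16.812, reject the null hypothesis of independence at α = 0.01.

33.820; reject H₀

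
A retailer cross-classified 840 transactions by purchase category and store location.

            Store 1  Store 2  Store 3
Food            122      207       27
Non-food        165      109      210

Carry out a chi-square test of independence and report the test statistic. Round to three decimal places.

162.405

Row totals: 356, 484. Column totals: 287, 316, 237. Grand total N = 840.
Expected counts (row total × column total / N):
  Food, Store 1: 356×287/840 = 121.6333
  Food, Store 2: 356×316/840 = 133.9238
  Food, Store 3: 356×237/840 = 100.4429
  Non-food, Store 1: 484×287/840 = 165.3667
  Non-food, Store 2: 484×316/840 = 182.0762
  Non-food, Store 3: 484×237/840 = 136.5571
Contributions (O − E)²/E:
  (122 − 121.6333)²/121.6333 = 0.0011
  (207 − 133.9238)²/133.9238 = 39.8744
  (27 − 100.4429)²/100.4429 = 53.7008
  (165 − 165.3667)²/165.3667 = 0.0008
  (109 − 182.0762)²/182.0762 = 29.3291
  (210 − 136.5571)²/136.5571 = 39.4989
χ² = 0.0011 + 39.8744 + 53.7008 + 0.0008 + 29.3291 + 39.4989 = 162.405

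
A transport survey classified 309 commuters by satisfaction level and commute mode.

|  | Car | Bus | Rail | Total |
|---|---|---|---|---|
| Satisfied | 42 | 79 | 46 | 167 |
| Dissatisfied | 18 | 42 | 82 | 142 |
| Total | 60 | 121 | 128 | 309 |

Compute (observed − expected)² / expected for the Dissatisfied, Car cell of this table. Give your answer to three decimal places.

3.324

Row total (Dissatisfied) = 142; column total (Car) = 60; N = 309.
Expected count E = 142 × 60 / 309 = 27.5728.
Contribution = (O − E)²/E = (18 − 27.5728)² / 27.5728 = 3.324.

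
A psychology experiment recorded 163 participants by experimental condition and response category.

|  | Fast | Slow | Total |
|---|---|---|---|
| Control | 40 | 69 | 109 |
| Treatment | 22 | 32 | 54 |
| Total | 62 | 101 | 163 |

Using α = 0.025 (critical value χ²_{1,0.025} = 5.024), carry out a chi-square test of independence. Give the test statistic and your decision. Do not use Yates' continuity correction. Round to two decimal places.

Grand total N = 163.
Expected counts (row total × column total / N):
  Control, Fast: 109×62/163 = 41.460
  Control, Slow: 109×101/163 = 67.540
  Treatment, Fast: 54×62/163 = 20.540
  Treatment, Slow: 54×101/163 = 33.460
Contributions (O − E)²/E:
  (40 − 41.460)²/41.460 = 0.0514
  (69 − 67.540)²/67.540 = 0.0316
  (22 − 20.540)²/20.540 = 0.1038
  (32 − 33.460)²/33.460 = 0.0637
χ² = 0.0514 + 0.0316 + 0.1038 + 0.0637 = 0.25
df = (2−1)(2−1) = 1. Since 0.25 < 5.024, fail to reject the null hypothesis of independence at α = 0.025.

0.25; fail to reject H₀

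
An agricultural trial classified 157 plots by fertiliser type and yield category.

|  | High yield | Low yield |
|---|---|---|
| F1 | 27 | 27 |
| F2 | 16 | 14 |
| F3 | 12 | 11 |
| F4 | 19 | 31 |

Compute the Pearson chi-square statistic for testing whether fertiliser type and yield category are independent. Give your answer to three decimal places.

Row totals: 54, 30, 23, 50. Column totals: 74, 83. Grand total N = 157.
Expected counts (row total × column total / N):
  F1, High yield: 54×74/157 = 25.4522
  F1, Low yield: 54×83/157 = 28.5478
  F2, High yield: 30×74/157 = 14.1401
  F2, Low yield: 30×83/157 = 15.8599
  F3, High yield: 23×74/157 = 10.8408
  F3, Low yield: 23×83/157 = 12.1592
  F4, High yield: 50×74/157 = 23.5669
  F4, Low yield: 50×83/157 = 26.4331
Contributions (O − E)²/E:
  (27 − 25.4522)²/25.4522 = 0.0941
  (27 − 28.5478)²/28.5478 = 0.0839
  (16 − 14.1401)²/14.1401 = 0.2446
  (14 − 15.8599)²/15.8599 = 0.2181
  (12 − 10.8408)²/10.8408 = 0.1240
  (11 − 12.1592)²/12.1592 = 0.1105
  (19 − 23.5669)²/23.5669 = 0.8850
  (31 − 26.4331)²/26.4331 = 0.7890
χ² = 0.0941 + 0.0839 + 0.2446 + 0.2181 + 0.1240 + 0.1105 + 0.8850 + 0.7890 = 2.549

2.549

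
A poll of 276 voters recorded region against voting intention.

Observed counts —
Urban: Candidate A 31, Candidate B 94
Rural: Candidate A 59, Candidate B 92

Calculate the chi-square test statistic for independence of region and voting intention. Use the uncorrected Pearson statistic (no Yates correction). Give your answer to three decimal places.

6.340

Row totals: 125, 151. Column totals: 90, 186. Grand total N = 276.
Expected counts (row total × column total / N):
  Urban, Candidate A: 125×90/276 = 40.7609
  Urban, Candidate B: 125×186/276 = 84.2391
  Rural, Candidate A: 151×90/276 = 49.2391
  Rural, Candidate B: 151×186/276 = 101.7609
Contributions (O − E)²/E:
  (31 − 40.7609)²/40.7609 = 2.3374
  (94 − 84.2391)²/84.2391 = 1.1310
  (59 − 49.2391)²/49.2391 = 1.9349
  (92 − 101.7609)²/101.7609 = 0.9363
χ² = 2.3374 + 1.1310 + 1.9349 + 0.9363 = 6.340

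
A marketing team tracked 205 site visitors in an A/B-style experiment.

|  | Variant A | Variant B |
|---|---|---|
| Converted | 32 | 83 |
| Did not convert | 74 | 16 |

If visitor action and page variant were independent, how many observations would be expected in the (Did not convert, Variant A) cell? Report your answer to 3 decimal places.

46.537

Row total (Did not convert) = 90; column total (Variant A) = 106; grand total N = 205.
Expected count = (row total × column total) / N = 90 × 106 / 205 = 46.537.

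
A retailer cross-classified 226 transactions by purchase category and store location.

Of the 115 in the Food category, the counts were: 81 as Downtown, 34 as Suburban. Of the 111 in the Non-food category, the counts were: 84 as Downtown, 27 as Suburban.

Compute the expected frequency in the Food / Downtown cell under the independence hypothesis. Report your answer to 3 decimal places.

Row total (Food) = 115; column total (Downtown) = 165; grand total N = 226.
Expected count = (row total × column total) / N = 115 × 165 / 226 = 83.960.

83.960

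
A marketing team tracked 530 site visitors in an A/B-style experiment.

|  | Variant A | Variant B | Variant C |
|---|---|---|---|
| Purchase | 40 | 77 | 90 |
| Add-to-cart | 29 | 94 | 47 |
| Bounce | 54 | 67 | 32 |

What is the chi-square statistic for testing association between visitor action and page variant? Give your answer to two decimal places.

36.07

Row totals: 207, 170, 153. Column totals: 123, 238, 169. Grand total N = 530.
Expected counts (row total × column total / N):
  Purchase, Variant A: 207×123/530 = 48.040
  Purchase, Variant B: 207×238/530 = 92.955
  Purchase, Variant C: 207×169/530 = 66.006
  Add-to-cart, Variant A: 170×123/530 = 39.453
  Add-to-cart, Variant B: 170×238/530 = 76.340
  Add-to-cart, Variant C: 170×169/530 = 54.208
  Bounce, Variant A: 153×123/530 = 35.508
  Bounce, Variant B: 153×238/530 = 68.706
  Bounce, Variant C: 153×169/530 = 48.787
Contributions (O − E)²/E:
  (40 − 48.040)²/48.040 = 1.3456
  (77 − 92.955)²/92.955 = 2.7386
  (90 − 66.006)²/66.006 = 8.7221
  (29 − 39.453)²/39.453 = 2.7695
  (94 − 76.340)²/76.340 = 4.0853
  (47 − 54.208)²/54.208 = 0.9584
  (54 − 35.508)²/35.508 = 9.6303
  (67 − 68.706)²/68.706 = 0.0424
  (32 − 48.787)²/48.787 = 5.7762
χ² = 1.3456 + 2.7386 + 8.7221 + 2.7695 + 4.0853 + 0.9584 + 9.6303 + 0.0424 + 5.7762 = 36.07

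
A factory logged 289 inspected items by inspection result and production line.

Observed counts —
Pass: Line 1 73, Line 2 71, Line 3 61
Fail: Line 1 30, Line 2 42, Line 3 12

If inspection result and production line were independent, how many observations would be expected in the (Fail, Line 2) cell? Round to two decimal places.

Row total (Fail) = 84; column total (Line 2) = 113; grand total N = 289.
Expected count = (row total × column total) / N = 84 × 113 / 289 = 32.84.

32.84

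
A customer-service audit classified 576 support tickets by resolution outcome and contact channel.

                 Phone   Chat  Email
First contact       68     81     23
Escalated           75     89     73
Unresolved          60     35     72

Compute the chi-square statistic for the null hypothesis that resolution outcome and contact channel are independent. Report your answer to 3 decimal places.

44.555

Row totals: 172, 237, 167. Column totals: 203, 205, 168. Grand total N = 576.
Expected counts (row total × column total / N):
  First contact, Phone: 172×203/576 = 60.6181
  First contact, Chat: 172×205/576 = 61.2153
  First contact, Email: 172×168/576 = 50.1667
  Escalated, Phone: 237×203/576 = 83.5260
  Escalated, Chat: 237×205/576 = 84.3490
  Escalated, Email: 237×168/576 = 69.1250
  Unresolved, Phone: 167×203/576 = 58.8559
  Unresolved, Chat: 167×205/576 = 59.4358
  Unresolved, Email: 167×168/576 = 48.7083
Contributions (O − E)²/E:
  (68 − 60.6181)²/60.6181 = 0.8989
  (81 − 61.2153)²/61.2153 = 6.3944
  (23 − 50.1667)²/50.1667 = 14.7115
  (75 − 83.5260)²/83.5260 = 0.8703
  (89 − 84.3490)²/84.3490 = 0.2565
  (73 − 69.1250)²/69.1250 = 0.2172
  (60 − 58.8559)²/58.8559 = 0.0222
  (35 − 59.4358)²/59.4358 = 10.0463
  (72 − 48.7083)²/48.7083 = 11.1378
χ² = 0.8989 + 6.3944 + 14.7115 + 0.8703 + 0.2565 + 0.2172 + 0.0222 + 10.0463 + 11.1378 = 44.555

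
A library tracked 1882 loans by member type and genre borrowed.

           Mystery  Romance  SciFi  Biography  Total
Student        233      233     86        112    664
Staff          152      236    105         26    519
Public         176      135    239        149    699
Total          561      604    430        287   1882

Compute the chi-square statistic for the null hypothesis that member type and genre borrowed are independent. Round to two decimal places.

Grand total N = 1882.
Expected counts (row total × column total / N):
  Student, Mystery: 664×561/1882 = 197.930
  Student, Romance: 664×604/1882 = 213.101
  Student, SciFi: 664×430/1882 = 151.711
  Student, Biography: 664×287/1882 = 101.258
  Staff, Mystery: 519×561/1882 = 154.707
  Staff, Romance: 519×604/1882 = 166.565
  Staff, SciFi: 519×430/1882 = 118.581
  Staff, Biography: 519×287/1882 = 79.146
  Public, Mystery: 699×561/1882 = 208.363
  Public, Romance: 699×604/1882 = 224.334
  Public, SciFi: 699×430/1882 = 159.708
  Public, Biography: 699×287/1882 = 106.596
Contributions (O − E)²/E:
  (233 − 197.930)²/197.930 = 6.2138
  (233 − 213.101)²/213.101 = 1.8581
  (86 − 151.711)²/151.711 = 28.4616
  (112 − 101.258)²/101.258 = 1.1396
  (152 − 154.707)²/154.707 = 0.0474
  (236 − 166.565)²/166.565 = 28.9450
  (105 − 118.581)²/118.581 = 1.5554
  (26 − 79.146)²/79.146 = 35.6872
  (176 − 208.363)²/208.363 = 5.0266
  (135 − 224.334)²/224.334 = 35.5745
  (239 − 159.708)²/159.708 = 39.3670
  (149 − 106.596)²/106.596 = 16.8684
χ² = 6.2138 + 1.8581 + 28.4616 + 1.1396 + 0.0474 + 28.9450 + 1.5554 + 35.6872 + 5.0266 + 35.5745 + 39.3670 + 16.8684 = 200.74

200.74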